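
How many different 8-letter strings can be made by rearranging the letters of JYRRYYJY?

The 8 letters of JYRRYYJY have repeats: J appearing twice, R appearing twice, and Y appearing 4 times.
The number of distinct arrangements is 8!/(4!·2!·2!) = 40320/96 = 420.

420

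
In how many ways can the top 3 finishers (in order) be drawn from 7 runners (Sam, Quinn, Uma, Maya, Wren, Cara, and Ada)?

210

There are 7 choices for 1st place, 6 for 2nd, and 5 for 3rd.
That gives 7 × 6 × 5 = 210.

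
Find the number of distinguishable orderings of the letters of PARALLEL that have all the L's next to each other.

360

Treat the 3 copies of L as a single block. The multiset to arrange is then {LLL, A, A, E, P, R}, 6 items in all.
That gives (6)!/(2!) = 360 arrangements.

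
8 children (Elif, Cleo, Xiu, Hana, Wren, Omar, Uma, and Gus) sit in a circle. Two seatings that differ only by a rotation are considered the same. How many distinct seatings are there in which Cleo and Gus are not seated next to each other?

3600

Without the restriction there are (7)! = 5040 seatings.
Seatings with Cleo beside Gus: treat them as a block with 2 internal orders, giving 2 × (6)! = 1440.
Subtracting, 5040 − 1440 = 3600.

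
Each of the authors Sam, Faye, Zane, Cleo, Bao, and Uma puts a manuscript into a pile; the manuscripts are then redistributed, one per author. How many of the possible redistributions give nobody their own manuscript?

Count assignments avoiding every fixed point. For any j of the 6 authors fixed to their own manuscript, the other 6−j can be arranged in (6−j)! ways.
By inclusion–exclusion this is Σ_{j=0}^{6} (−1)^j C(6,j)·(6−j)!.
Computing: 720 − 720 + 360 − 120 + 30 − 6 + 1 = 265.

265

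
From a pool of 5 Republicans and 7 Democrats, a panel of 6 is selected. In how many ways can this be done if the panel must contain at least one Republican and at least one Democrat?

Total 6-person selections from all 12: C(12,6) = 924.
Selections missing a whole group: no Republicans → C(7,6) = 7; no Democrats → C(5,6) = 0.
Both groups omitted at once is impossible, so 924 − 7 = 917.

917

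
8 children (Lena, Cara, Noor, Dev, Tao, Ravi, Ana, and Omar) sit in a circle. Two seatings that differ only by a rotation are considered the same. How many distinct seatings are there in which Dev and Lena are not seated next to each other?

3600

All circular seatings of 8 people number (7)! = 5040.
Seatings with Dev beside Lena: treat them as a block with 2 internal orders, giving 2 × (6)! = 1440.
Subtracting, 5040 − 1440 = 3600.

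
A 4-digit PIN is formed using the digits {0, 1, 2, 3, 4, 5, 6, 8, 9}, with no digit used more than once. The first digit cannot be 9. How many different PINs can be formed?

2688

The first digit has 9−1 = 8 choices (anything except 9).
The remaining 3 digits are filled from the other 8 symbols without repetition: 8 × 7 × 6 = 336.
Total: 8 × 336 = 2688.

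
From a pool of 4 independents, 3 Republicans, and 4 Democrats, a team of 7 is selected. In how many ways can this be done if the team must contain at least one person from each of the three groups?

Total 7-person selections from all 11: C(11,7) = 330.
Selections missing a whole group: no independents → C(7,7) = 1; no Republicans → C(8,7) = 8; no Democrats → C(7,7) = 1.
Add back selections omitting two groups (i.e. drawn from a single group): C(4,7) + C(3,7) + C(4,7) = 0.
By inclusion–exclusion: 330 − 10 + 0 = 320.

320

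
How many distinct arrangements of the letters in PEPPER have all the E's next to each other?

Treat the 2 copies of E as a single block. The multiset to arrange is then {EE, P, P, P, R}, 5 items in all.
That gives (5)!/(3!) = 20 arrangements.

20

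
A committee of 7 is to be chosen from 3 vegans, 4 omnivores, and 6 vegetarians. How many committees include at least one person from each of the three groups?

Unrestricted: C(13,7) = 1716 ways to pick any 7 of the 13.
Selections missing a whole group: no vegans → C(10,7) = 120; no omnivores → C(9,7) = 36; no vegetarians → C(7,7) = 1.
Add back selections omitting two groups (i.e. drawn from a single group): C(3,7) + C(4,7) + C(6,7) = 0.
By inclusion–exclusion: 1716 − 157 + 0 = 1559.

1559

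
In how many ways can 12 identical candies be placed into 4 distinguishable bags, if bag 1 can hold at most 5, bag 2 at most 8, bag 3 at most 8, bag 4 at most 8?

Without the upper bounds there are C(15,3) = 455 ways to split 12 among 4 bags.
Subtract solutions that violate a single cap (substitute x_i' = x_i − (cap_i+1)): x_1 ≥ 6 gives C(9,3) = 84; x_2 ≥ 9 gives C(6,3) = 20; x_3 ≥ 9 gives C(6,3) = 20; x_4 ≥ 9 gives C(6,3) = 20. Together 144.
No two caps can be exceeded simultaneously, so the pair terms are all 0.
By inclusion–exclusion the count is 455 − 144 + 0 = 311.

311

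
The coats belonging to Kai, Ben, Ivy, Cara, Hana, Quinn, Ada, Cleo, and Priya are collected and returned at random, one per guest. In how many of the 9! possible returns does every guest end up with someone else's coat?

133496

Count assignments avoiding every fixed point. For any j of the 9 guests fixed to their own coat, the other 9−j can be arranged in (9−j)! ways.
By inclusion–exclusion this is Σ_{j=0}^{9} (−1)^j C(9,j)·(9−j)!.
Computing: 362880 − 362880 + 181440 − 60480 + 15120 − 3024 + 504 − 72 + 9 − 1 = 133496.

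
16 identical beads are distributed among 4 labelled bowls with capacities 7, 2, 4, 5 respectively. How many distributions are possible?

10

Without the upper bounds there are C(19,3) = 969 ways to split 16 among 4 bowls.
Subtract solutions that violate a single cap (substitute x_i' = x_i − (cap_i+1)): x_1 ≥ 8 gives C(11,3) = 165; x_2 ≥ 3 gives C(16,3) = 560; x_3 ≥ 5 gives C(14,3) = 364; x_4 ≥ 6 gives C(13,3) = 286. Together 1375.
Add back pairs where two caps are both exceeded: 56 + 20 + 10 + 165 + 120 + 56 = 427.
Subtract triples: 1 + 0 + 0 + 10 = 11.
By inclusion–exclusion the count is 969 − 1375 + 427 − 11 = 10.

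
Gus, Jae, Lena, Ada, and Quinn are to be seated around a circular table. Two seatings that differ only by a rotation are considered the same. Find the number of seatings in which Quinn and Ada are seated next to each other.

12

Treat {Quinn, Ada} as one unit (2 internal orders) and seat the resulting 4 units around the table: (3)! circular arrangements.
So 2 × (3)! = 2 × 6 = 12.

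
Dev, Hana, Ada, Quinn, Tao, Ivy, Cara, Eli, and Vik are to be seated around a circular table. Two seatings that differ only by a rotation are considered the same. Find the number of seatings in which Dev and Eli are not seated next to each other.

Without the restriction there are (8)! = 40320 seatings.
Those with Dev next to Eli: fuse the pair into one unit and seat 8 units around a circle — 2·(7)! = 10080.
Subtracting, 40320 − 10080 = 30240.

30240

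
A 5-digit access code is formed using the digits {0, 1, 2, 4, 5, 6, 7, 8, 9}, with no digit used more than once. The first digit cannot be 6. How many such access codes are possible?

The first digit has 9−1 = 8 choices (anything except 6).
The remaining 4 digits are filled from the other 8 symbols without repetition: 8 × 7 × 6 × 5 = 1680.
Total: 8 × 1680 = 13440.

13440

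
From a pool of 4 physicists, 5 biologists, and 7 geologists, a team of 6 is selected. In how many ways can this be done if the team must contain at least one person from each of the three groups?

6545

Unrestricted: C(16,6) = 8008 ways to pick any 6 of the 16.
Selections missing a whole group: no physicists → C(12,6) = 924; no biologists → C(11,6) = 462; no geologists → C(9,6) = 84.
Add back selections omitting two groups (i.e. drawn from a single group): C(4,6) + C(5,6) + C(7,6) = 7.
By inclusion–exclusion: 8008 − 1470 + 7 = 6545.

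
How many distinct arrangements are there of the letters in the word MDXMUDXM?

The 8 letters of MDXMUDXM have repeats: D appearing twice, M appearing 3 times, and X appearing twice.
Dividing 8! = 40320 by 3!·2!·2! = 24 for the repeated letters gives 1680.

1680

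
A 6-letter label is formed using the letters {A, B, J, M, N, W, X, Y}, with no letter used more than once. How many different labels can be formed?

20160

This is a permutation of 6 out of 8: P(8,6) = 8!/2!.
8 × 7 × 6 × 5 × 4 × 3 = 20160.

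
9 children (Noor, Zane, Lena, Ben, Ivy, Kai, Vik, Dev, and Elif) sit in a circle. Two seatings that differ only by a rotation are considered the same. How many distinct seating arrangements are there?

40320

Seat Noor anywhere (absorbing the rotational symmetry), then permute the other 8: (8)! = 40320.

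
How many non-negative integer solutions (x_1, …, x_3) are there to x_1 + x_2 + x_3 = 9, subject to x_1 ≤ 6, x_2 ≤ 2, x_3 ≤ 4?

Ignoring the caps, the number of non-negative solutions to x_1+…+x_3 = 9 is C(11,2) = 55.
Subtract solutions that violate a single cap (substitute x_i' = x_i − (cap_i+1)): x_1 ≥ 7 gives C(4,2) = 6; x_2 ≥ 3 gives C(8,2) = 28; x_3 ≥ 5 gives C(6,2) = 15. Together 49.
Add back pairs where two caps are both exceeded: 0 + 0 + 3 = 3.
By inclusion–exclusion the count is 55 − 49 + 3 = 9.

9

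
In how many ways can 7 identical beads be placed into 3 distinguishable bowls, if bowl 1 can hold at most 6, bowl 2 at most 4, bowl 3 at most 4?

By stars and bars, unrestricted non-negative solutions to x_1+…+x_3 = 7 number C(7+2,2) = 36.
Subtract solutions that violate a single cap (substitute x_i' = x_i − (cap_i+1)): x_1 ≥ 7 gives C(2,2) = 1; x_2 ≥ 5 gives C(4,2) = 6; x_3 ≥ 5 gives C(4,2) = 6. Together 13.
No two caps can be exceeded simultaneously, so the pair terms are all 0.
By inclusion–exclusion the count is 36 − 13 + 0 = 23.

23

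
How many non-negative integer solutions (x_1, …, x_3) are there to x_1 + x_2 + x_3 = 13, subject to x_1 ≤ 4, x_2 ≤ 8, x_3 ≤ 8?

30

By stars and bars, unrestricted non-negative solutions to x_1+…+x_3 = 13 number C(13+2,2) = 105.
Subtract solutions that violate a single cap (substitute x_i' = x_i − (cap_i+1)): x_1 ≥ 5 gives C(10,2) = 45; x_2 ≥ 9 gives C(6,2) = 15; x_3 ≥ 9 gives C(6,2) = 15. Together 75.
No two caps can be exceeded simultaneously, so the pair terms are all 0.
By inclusion–exclusion the count is 105 − 75 + 0 = 30.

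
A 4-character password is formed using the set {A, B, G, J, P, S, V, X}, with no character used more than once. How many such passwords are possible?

1680

This is a permutation of 4 out of 8: P(8,4) = 8!/4!.
That product is 8 × 7 × 6 × 5 = 1680.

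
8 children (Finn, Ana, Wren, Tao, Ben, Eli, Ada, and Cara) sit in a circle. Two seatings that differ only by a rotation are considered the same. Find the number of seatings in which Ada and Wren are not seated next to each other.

3600

Without the restriction there are (7)! = 5040 seatings.
Seatings with Ada beside Wren: treat them as a block with 2 internal orders, giving 2 × (6)! = 1440.
Subtracting, 5040 − 1440 = 3600.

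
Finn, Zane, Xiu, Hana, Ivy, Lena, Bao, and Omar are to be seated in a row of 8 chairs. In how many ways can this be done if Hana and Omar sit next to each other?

Glue Hana and Omar into one block (2 internal orders), leaving 7 units to arrange in a row.
So the count is 2·(7)! = 10080.

10080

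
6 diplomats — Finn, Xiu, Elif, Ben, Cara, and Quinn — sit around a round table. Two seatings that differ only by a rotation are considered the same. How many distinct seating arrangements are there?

Fix one person's seat to break rotational symmetry; the remaining 5 people can be arranged in (5)! = 120 ways.

120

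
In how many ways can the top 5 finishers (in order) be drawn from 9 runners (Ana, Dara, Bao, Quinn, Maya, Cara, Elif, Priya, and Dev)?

15120

There are 9 choices for 1st place, 8 for 2nd, and so on down to 5 for position 5.
That gives 9 × 8 × 7 × 6 × 5 = 15120.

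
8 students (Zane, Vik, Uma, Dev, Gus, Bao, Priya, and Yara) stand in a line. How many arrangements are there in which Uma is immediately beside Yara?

10080

Place the 6 others and the Uma-Yara pair as 7 objects in a line; the pair has 2 internal arrangements.
So the count is 2·(7)! = 10080.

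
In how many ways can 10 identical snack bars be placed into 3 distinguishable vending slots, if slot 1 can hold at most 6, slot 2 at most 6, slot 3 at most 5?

31

Ignoring the caps, the number of non-negative solutions to x_1+…+x_3 = 10 is C(12,2) = 66.
Subtract solutions that violate a single cap (substitute x_i' = x_i − (cap_i+1)): x_1 ≥ 7 gives C(5,2) = 10; x_2 ≥ 7 gives C(5,2) = 10; x_3 ≥ 6 gives C(6,2) = 15. Together 35.
No two caps can be exceeded simultaneously, so the pair terms are all 0.
By inclusion–exclusion the count is 66 − 35 + 0 = 31.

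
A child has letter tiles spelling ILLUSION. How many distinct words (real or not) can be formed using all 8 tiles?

The 8 letters of ILLUSION have repeats: I appearing twice and L appearing twice.
Dividing 8! = 40320 by 2!·2! = 4 for the repeated letters gives 10080.

10080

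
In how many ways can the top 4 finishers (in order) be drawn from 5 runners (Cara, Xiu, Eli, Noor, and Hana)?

There are 5 choices for 1st place, 4 for 2nd, and so on down to 2 for position 4.
That gives 5 × 4 × 3 × 2 = 120.

120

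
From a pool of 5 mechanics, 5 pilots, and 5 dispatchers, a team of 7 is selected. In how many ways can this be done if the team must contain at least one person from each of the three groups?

6075

With no constraint there are C(15,7) = 6435 possible selections.
Subtract selections that omit an entire group: no mechanics → C(10,7) = 120; no pilots → C(10,7) = 120; no dispatchers → C(10,7) = 120.
Add back selections omitting two groups (i.e. drawn from a single group): C(5,7) + C(5,7) + C(5,7) = 0.
By inclusion–exclusion: 6435 − 360 + 0 = 6075.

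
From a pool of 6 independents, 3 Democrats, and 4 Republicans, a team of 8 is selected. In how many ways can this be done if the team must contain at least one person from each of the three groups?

1233

Total 8-person selections from all 13: C(13,8) = 1287.
Selections missing a whole group: no independents → C(7,8) = 0; no Democrats → C(10,8) = 45; no Republicans → C(9,8) = 9.
Add back selections omitting two groups (i.e. drawn from a single group): C(6,8) + C(3,8) + C(4,8) = 0.
By inclusion–exclusion: 1287 − 54 + 0 = 1233.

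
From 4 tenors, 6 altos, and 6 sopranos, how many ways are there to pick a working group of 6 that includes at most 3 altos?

Split by how many altos are chosen (0 through 3).
Sum: C(6,0)·C(10,6) + C(6,1)·C(10,5) + C(6,2)·C(10,4) + C(6,3)·C(10,3) = 210 + 1512 + 3150 + 2400 = 7272.

7272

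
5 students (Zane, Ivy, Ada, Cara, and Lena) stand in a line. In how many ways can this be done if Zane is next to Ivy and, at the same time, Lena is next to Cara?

Treat {Zane,Ivy} as one block (2 orders) and {Lena,Cara} as another (2 orders).
That leaves 3 units to arrange: 2 × 2 × 3! = 4 × 6 = 24.

24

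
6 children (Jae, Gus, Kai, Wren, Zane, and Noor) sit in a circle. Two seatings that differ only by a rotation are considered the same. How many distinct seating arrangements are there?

Around a circle, 6 distinct people have 6!/6 = (5)! = 120 rotationally distinct seatings.

120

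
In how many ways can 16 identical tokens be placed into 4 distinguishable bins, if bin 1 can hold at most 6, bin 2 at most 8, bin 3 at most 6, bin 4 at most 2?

64

By stars and bars, unrestricted non-negative solutions to x_1+…+x_4 = 16 number C(16+3,3) = 969.
Subtract solutions that violate a single cap (substitute x_i' = x_i − (cap_i+1)): x_1 ≥ 7 gives C(12,3) = 220; x_2 ≥ 9 gives C(10,3) = 120; x_3 ≥ 7 gives C(12,3) = 220; x_4 ≥ 3 gives C(16,3) = 560. Together 1120.
Add back pairs where two caps are both exceeded: 1 + 10 + 84 + 1 + 35 + 84 = 215.
By inclusion–exclusion the count is 969 − 1120 + 215 = 64.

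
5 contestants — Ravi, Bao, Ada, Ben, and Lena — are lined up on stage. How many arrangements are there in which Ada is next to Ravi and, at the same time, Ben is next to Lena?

24

Treat {Ada,Ravi} as one block (2 orders) and {Ben,Lena} as another (2 orders).
That leaves 3 units to arrange: 2 × 2 × 3! = 4 × 6 = 24.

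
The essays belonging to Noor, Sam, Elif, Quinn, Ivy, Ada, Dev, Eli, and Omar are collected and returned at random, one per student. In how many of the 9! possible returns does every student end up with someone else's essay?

133496

Let Aᵢ be the assignments in which student i gets their own essay. We want the size of the complement of A₁∪…∪A_9.
By inclusion–exclusion this is Σ_{j=0}^{9} (−1)^j C(9,j)·(9−j)!.
Computing: 362880 − 362880 + 181440 − 60480 + 15120 − 3024 + 504 − 72 + 9 − 1 = 133496.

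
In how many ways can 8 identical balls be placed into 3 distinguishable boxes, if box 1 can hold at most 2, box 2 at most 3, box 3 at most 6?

Without the upper bounds there are C(10,2) = 45 ways to split 8 among 3 boxes.
Subtract solutions that violate a single cap (substitute x_i' = x_i − (cap_i+1)): x_1 ≥ 3 gives C(7,2) = 21; x_2 ≥ 4 gives C(6,2) = 15; x_3 ≥ 7 gives C(3,2) = 3. Together 39.
Add back pairs where two caps are both exceeded: 3 + 0 + 0 = 3.
By inclusion–exclusion the count is 45 − 39 + 3 = 9.

9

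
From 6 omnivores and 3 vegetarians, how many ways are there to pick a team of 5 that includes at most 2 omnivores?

Split by how many omnivores are chosen (0 through 2).
Sum: C(6,0)·C(3,5) + C(6,1)·C(3,4) + C(6,2)·C(3,3) = 0 + 0 + 15 = 15.

15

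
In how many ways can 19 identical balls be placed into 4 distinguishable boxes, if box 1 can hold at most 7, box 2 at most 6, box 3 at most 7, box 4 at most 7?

158

Ignoring the caps, the number of non-negative solutions to x_1+…+x_4 = 19 is C(22,3) = 1540.
Subtract solutions that violate a single cap (substitute x_i' = x_i − (cap_i+1)): x_1 ≥ 8 gives C(14,3) = 364; x_2 ≥ 7 gives C(15,3) = 455; x_3 ≥ 8 gives C(14,3) = 364; x_4 ≥ 8 gives C(14,3) = 364. Together 1547.
Add back pairs where two caps are both exceeded: 35 + 20 + 20 + 35 + 35 + 20 = 165.
By inclusion–exclusion the count is 1540 − 1547 + 165 = 158.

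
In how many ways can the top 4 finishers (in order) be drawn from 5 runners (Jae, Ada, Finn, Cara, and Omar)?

There are 5 choices for 1st place, 4 for 2nd, and so on down to 2 for position 4.
That gives 5 × 4 × 3 × 2 = 120.

120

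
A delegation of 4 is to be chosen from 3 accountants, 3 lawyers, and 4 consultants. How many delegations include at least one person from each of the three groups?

Total 4-person selections from all 10: C(10,4) = 210.
Selections missing a whole group: no accountants → C(7,4) = 35; no lawyers → C(7,4) = 35; no consultants → C(6,4) = 15.
Add back selections omitting two groups (i.e. drawn from a single group): C(3,4) + C(3,4) + C(4,4) = 1.
By inclusion–exclusion: 210 − 85 + 1 = 126.

126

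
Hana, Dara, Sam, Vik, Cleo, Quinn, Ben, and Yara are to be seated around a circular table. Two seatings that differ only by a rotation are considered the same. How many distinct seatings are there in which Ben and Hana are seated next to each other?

Glue Ben and Hana into a block (2 internal orders). Seating 7 units around a circle gives (6)! arrangements.
So 2 × (6)! = 2 × 720 = 1440.

1440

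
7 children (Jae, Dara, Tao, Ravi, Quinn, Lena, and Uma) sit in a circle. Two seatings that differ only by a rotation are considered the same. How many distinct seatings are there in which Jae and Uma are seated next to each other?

Treat {Jae, Uma} as one unit (2 internal orders) and seat the resulting 6 units around the table: (5)! circular arrangements.
So 2 × (5)! = 2 × 120 = 240.

240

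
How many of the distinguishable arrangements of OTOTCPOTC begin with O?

With the first slot taken by O, it remains to arrange the other 8 letters (TOTCPOTC).
Those 8 letters have C appearing twice, O appearing twice, and T appearing 3 times, giving (8)!/(3!·2!·2!) = 1680.

1680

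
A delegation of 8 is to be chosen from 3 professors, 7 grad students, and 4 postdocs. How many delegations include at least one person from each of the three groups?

Unrestricted: C(14,8) = 3003 ways to pick any 8 of the 14.
Subtract selections that omit an entire group: no professors → C(11,8) = 165; no grad students → C(7,8) = 0; no postdocs → C(10,8) = 45.
Add back selections omitting two groups (i.e. drawn from a single group): C(3,8) + C(7,8) + C(4,8) = 0.
By inclusion–exclusion: 3003 − 210 + 0 = 2793.

2793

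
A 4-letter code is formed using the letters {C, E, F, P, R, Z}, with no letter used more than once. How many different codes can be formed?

360

Choose and order 4 of the 6 symbols: the first letter has 6 options, the next 5, then 4, 3.
6 × 5 × 4 × 3 = 360.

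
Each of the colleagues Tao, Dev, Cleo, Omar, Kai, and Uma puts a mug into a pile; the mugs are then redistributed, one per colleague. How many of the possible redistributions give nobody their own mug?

265

Let Aᵢ be the assignments in which colleague i gets their own mug. We want the size of the complement of A₁∪…∪A_6.
By inclusion–exclusion this is Σ_{j=0}^{6} (−1)^j C(6,j)·(6−j)!.
Computing: 720 − 720 + 360 − 120 + 30 − 6 + 1 = 265.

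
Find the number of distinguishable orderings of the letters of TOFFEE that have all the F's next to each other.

60

Treat the 2 copies of F as a single block. The multiset to arrange is then {FF, E, E, O, T}, 5 items in all.
That gives (5)!/(2!) = 60 arrangements.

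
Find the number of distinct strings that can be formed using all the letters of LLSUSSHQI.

Letter multiplicities in LLSUSSHQI: H×1, I×1, L×2, Q×1, S×3, U×1.
Dividing 9! = 362880 by 3!·2! = 12 for the repeated letters gives 30240.

30240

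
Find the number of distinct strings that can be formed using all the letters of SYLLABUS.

The 8 letters of SYLLABUS have repeats: L appearing twice and S appearing twice.
The number of distinct arrangements is 8!/(2!·2!) = 40320/4 = 10080.

10080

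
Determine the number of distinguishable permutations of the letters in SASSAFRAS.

2520

Letter multiplicities in SASSAFRAS: A×3, F×1, R×1, S×4.
So there are 9! / (4!·3!) = 2520 distinguishable arrangements.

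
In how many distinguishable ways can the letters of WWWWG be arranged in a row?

5

WWWWG has 5 letters with W appearing 4 times.
So there are 5! / (4!) = 5 distinguishable arrangements.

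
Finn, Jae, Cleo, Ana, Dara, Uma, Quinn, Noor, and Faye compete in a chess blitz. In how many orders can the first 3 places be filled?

504

There are 9 choices for 1st place, 8 for 2nd, and 7 for 3rd.
That gives 9 × 8 × 7 = 504.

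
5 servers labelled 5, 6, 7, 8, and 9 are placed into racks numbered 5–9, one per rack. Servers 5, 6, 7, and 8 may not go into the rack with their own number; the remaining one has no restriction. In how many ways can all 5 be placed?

Let Aᵢ (for 5 ≤ i ≤ 8) be the placements that put server i in its forbidden rack. Any j of these fix j positions, leaving (5−j)! ways to fill the rest, and there are C(4,j) ways to pick which j.
By inclusion–exclusion, the number of valid placements is Σ_{j=0}^{4} (−1)^j C(4,j)·(5−j)!.
Computing: 120 − 96 + 36 − 8 + 1 = 53.

53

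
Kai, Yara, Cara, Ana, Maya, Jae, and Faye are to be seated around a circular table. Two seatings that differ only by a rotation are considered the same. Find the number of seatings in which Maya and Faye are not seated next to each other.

480

All circular seatings of 7 people number (6)! = 720.
Those with Maya next to Faye: fuse the pair into one unit and seat 6 units around a circle — 2·(5)! = 240.
Subtracting, 720 − 240 = 480.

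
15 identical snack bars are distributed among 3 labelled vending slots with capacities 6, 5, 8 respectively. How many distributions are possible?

15

Ignoring the caps, the number of non-negative solutions to x_1+…+x_3 = 15 is C(17,2) = 136.
Subtract solutions that violate a single cap (substitute x_i' = x_i − (cap_i+1)): x_1 ≥ 7 gives C(10,2) = 45; x_2 ≥ 6 gives C(11,2) = 55; x_3 ≥ 9 gives C(8,2) = 28. Together 128.
Add back pairs where two caps are both exceeded: 6 + 0 + 1 = 7.
By inclusion–exclusion the count is 136 − 128 + 7 = 15.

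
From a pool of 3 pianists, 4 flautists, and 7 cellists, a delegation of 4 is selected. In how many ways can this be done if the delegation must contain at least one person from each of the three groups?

462

Total 4-person selections from all 14: C(14,4) = 1001.
Subtract selections that omit an entire group: no pianists → C(11,4) = 330; no flautists → C(10,4) = 210; no cellists → C(7,4) = 35.
Add back selections omitting two groups (i.e. drawn from a single group): C(3,4) + C(4,4) + C(7,4) = 36.
By inclusion–exclusion: 1001 − 575 + 36 = 462.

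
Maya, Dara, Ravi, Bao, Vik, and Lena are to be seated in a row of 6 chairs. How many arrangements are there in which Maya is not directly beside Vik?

Of the 6! = 720 arrangements, those with Maya and Vik adjacent number 2 × 5! = 240 (treat the pair as a block with 2 internal orders).
Complementary counting: 720 − 240 = 480.

480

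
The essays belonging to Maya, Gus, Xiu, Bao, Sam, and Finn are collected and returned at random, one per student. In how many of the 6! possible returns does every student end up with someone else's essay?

Let Aᵢ be the assignments in which student i gets their own essay. We want the size of the complement of A₁∪…∪A_6.
By inclusion–exclusion this is Σ_{j=0}^{6} (−1)^j C(6,j)·(6−j)!.
Computing: 720 − 720 + 360 − 120 + 30 − 6 + 1 = 265.

265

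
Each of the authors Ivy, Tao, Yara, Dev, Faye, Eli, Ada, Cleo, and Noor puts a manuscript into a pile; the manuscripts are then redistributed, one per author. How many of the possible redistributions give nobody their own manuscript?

This is the derangement count D_9: permutations of 9 items with no fixed point.
By inclusion–exclusion this is Σ_{j=0}^{9} (−1)^j C(9,j)·(9−j)!.
Computing: 362880 − 362880 + 181440 − 60480 + 15120 − 3024 + 504 − 72 + 9 − 1 = 133496.

133496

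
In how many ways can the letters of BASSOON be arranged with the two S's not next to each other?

Total arrangements of BASSOON: 7!/(2!·2!) = 1260.
If the two S's are adjacent, glue them into one block, leaving 6 items to arrange: (6)!/(2!) = 360 ways.
Hence 1260 − 360 = 900.

900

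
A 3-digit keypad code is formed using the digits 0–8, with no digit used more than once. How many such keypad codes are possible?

504

With no repetition, fill the 3 digits in order: 9 choices, then 8, down to 7.
That product is 9 × 8 × 7 = 504.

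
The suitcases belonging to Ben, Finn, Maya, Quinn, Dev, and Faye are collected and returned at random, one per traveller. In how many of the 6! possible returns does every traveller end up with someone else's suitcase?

265

Count assignments avoiding every fixed point. For any j of the 6 travellers fixed to their own suitcase, the other 6−j can be arranged in (6−j)! ways.
By inclusion–exclusion this is Σ_{j=0}^{6} (−1)^j C(6,j)·(6−j)!.
Computing: 720 − 720 + 360 − 120 + 30 − 6 + 1 = 265.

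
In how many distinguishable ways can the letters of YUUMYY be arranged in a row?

60

Letter multiplicities in YUUMYY: M×1, U×2, Y×3.
Dividing 6! = 720 by 3!·2! = 12 for the repeated letters gives 60.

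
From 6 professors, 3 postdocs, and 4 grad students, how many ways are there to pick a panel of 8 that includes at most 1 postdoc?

405

Split by how many postdocs are chosen (0 through 1).
Sum: C(3,0)·C(10,8) + C(3,1)·C(10,7) = 45 + 360 = 405.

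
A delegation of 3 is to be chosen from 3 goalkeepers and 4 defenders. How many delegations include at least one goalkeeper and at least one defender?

Unrestricted: C(7,3) = 35 ways to pick any 3 of the 7.
Subtract selections that omit an entire group: no goalkeepers → C(4,3) = 4; no defenders → C(3,3) = 1.
Both groups omitted at once is impossible, so 35 − 5 = 30.

30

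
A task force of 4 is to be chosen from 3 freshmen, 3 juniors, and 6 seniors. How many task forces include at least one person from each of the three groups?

With no constraint there are C(12,4) = 495 possible selections.
Subtract selections that omit an entire group: no freshmen → C(9,4) = 126; no juniors → C(9,4) = 126; no seniors → C(6,4) = 15.
Add back selections omitting two groups (i.e. drawn from a single group): C(3,4) + C(3,4) + C(6,4) = 15.
By inclusion–exclusion: 495 − 267 + 15 = 243.

243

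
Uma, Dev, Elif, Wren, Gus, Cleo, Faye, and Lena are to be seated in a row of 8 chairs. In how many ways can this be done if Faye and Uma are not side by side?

30240

There are 8! = 40320 arrangements in all. If Faye and Uma are adjacent, merging them into one block gives 2·(7)! = 10080 arrangements.
So 40320 − 10080 = 30240 arrangements keep them apart.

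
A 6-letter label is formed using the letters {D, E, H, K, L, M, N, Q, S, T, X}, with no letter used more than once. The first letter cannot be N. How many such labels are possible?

The first letter has 11−1 = 10 choices (anything except N).
The remaining 5 letters are filled from the other 10 symbols without repetition: 10 × 9 × 8 × 7 × 6 = 30240.
Total: 10 × 30240 = 302400.

302400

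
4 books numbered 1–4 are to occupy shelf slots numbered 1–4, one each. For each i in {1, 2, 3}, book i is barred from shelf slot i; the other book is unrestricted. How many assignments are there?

11

Let Aᵢ (for i ∈ {1, 2, 3}) be the placements that put book i in its forbidden shelf slot. Any j of these fix j positions, leaving (4−j)! ways to fill the rest, and there are C(3,j) ways to pick which j.
By inclusion–exclusion, the number of valid placements is Σ_{j=0}^{3} (−1)^j C(3,j)·(4−j)!.
Computing: 24 − 18 + 6 − 1 = 11.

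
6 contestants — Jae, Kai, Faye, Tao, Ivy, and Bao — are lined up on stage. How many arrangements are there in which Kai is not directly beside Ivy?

480

There are 6! = 720 arrangements in all. If Kai and Ivy are adjacent, merging them into one block gives 2·(5)! = 240 arrangements.
So 720 − 240 = 480 arrangements keep them apart.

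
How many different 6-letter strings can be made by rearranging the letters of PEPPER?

Letter multiplicities in PEPPER: E×2, P×3, R×1.
The number of distinct arrangements is 6!/(3!·2!) = 720/12 = 60.

60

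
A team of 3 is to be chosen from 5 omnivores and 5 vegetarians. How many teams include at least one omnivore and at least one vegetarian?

100

Unrestricted: C(10,3) = 120 ways to pick any 3 of the 10.
Subtract selections that omit an entire group: no omnivores → C(5,3) = 10; no vegetarians → C(5,3) = 10.
Both groups omitted at once is impossible, so 120 − 20 = 100.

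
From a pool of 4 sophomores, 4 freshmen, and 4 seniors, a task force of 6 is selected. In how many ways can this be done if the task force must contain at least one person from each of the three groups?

Unrestricted: C(12,6) = 924 ways to pick any 6 of the 12.
Selections missing a whole group: no sophomores → C(8,6) = 28; no freshmen → C(8,6) = 28; no seniors → C(8,6) = 28.
Add back selections omitting two groups (i.e. drawn from a single group): C(4,6) + C(4,6) + C(4,6) = 0.
By inclusion–exclusion: 924 − 84 + 0 = 840.

840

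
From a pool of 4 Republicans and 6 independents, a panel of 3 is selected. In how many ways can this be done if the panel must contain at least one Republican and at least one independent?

96

With no constraint there are C(10,3) = 120 possible selections.
Subtract selections that omit an entire group: no Republicans → C(6,3) = 20; no independents → C(4,3) = 4.
Both groups omitted at once is impossible, so 120 − 24 = 96.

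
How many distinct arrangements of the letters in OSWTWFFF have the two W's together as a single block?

Treat the 2 copies of W as a single block. The multiset to arrange is then {WW, F, F, F, O, S, T}, 7 items in all.
That gives (7)!/(3!) = 840 arrangements.

840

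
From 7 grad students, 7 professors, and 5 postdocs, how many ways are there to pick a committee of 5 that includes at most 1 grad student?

4257

Split by how many grad students are chosen (0 through 1).
Sum: C(7,0)·C(12,5) + C(7,1)·C(12,4) = 792 + 3465 = 4257.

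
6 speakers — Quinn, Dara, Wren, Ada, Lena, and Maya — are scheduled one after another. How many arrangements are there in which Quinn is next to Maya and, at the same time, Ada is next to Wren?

96

Treat {Quinn,Maya} as one block (2 orders) and {Ada,Wren} as another (2 orders).
That leaves 4 units to arrange: 2 × 2 × 4! = 4 × 24 = 96.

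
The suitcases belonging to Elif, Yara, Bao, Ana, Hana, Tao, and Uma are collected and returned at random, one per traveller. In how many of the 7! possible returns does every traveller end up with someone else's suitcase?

This is the derangement count D_7: permutations of 7 items with no fixed point.
By inclusion–exclusion this is Σ_{j=0}^{7} (−1)^j C(7,j)·(7−j)!.
Computing: 5040 − 5040 + 2520 − 840 + 210 − 42 + 7 − 1 = 1854.

1854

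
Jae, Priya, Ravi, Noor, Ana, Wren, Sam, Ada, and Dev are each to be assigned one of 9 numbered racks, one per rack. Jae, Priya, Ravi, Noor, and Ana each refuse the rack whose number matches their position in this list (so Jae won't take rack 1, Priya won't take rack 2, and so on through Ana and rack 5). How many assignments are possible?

Let Aᵢ (for 1 ≤ i ≤ 5) be the placements that put person i in their forbidden rack. Any j of these fix j positions, leaving (9−j)! ways to fill the rest, and there are C(5,j) ways to pick which j.
By inclusion–exclusion, the number of valid placements is Σ_{j=0}^{5} (−1)^j C(5,j)·(9−j)!.
Computing: 362880 − 201600 + 50400 − 7200 + 600 − 24 = 205056.

205056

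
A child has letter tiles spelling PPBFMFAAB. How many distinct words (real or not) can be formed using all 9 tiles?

The 9 letters of PPBFMFAAB have repeats: A appearing twice, B appearing twice, F appearing twice, and P appearing twice.
Dividing 9! = 362880 by 2!·2!·2!·2! = 16 for the repeated letters gives 22680.

22680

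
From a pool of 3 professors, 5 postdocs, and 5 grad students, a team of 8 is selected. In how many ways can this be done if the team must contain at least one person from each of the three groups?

Total 8-person selections from all 13: C(13,8) = 1287.
Selections missing a whole group: no professors → C(10,8) = 45; no postdocs → C(8,8) = 1; no grad students → C(8,8) = 1.
Add back selections omitting two groups (i.e. drawn from a single group): C(3,8) + C(5,8) + C(5,8) = 0.
By inclusion–exclusion: 1287 − 47 + 0 = 1240.

1240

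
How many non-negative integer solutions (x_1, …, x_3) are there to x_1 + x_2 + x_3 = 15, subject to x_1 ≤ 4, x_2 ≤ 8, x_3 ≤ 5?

By stars and bars, unrestricted non-negative solutions to x_1+…+x_3 = 15 number C(15+2,2) = 136.
Subtract solutions that violate a single cap (substitute x_i' = x_i − (cap_i+1)): x_1 ≥ 5 gives C(12,2) = 66; x_2 ≥ 9 gives C(8,2) = 28; x_3 ≥ 6 gives C(11,2) = 55. Together 149.
Add back pairs where two caps are both exceeded: 3 + 15 + 1 = 19.
By inclusion–exclusion the count is 136 − 149 + 19 = 6.

6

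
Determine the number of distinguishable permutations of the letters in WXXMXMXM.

280

The 8 letters of WXXMXMXM have repeats: M appearing 3 times and X appearing 4 times.
The number of distinct arrangements is 8!/(4!·3!) = 40320/144 = 280.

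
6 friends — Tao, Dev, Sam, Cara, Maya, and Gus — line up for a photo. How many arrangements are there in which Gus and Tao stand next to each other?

240

Treat {Gus, Tao} as a single unit. There are 5 units to order, and the pair itself can be ordered 2 ways.
That gives 2 × 5! = 2 × 120 = 240.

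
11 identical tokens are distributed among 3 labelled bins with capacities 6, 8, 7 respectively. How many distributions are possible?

47

Ignoring the caps, the number of non-negative solutions to x_1+…+x_3 = 11 is C(13,2) = 78.
Subtract solutions that violate a single cap (substitute x_i' = x_i − (cap_i+1)): x_1 ≥ 7 gives C(6,2) = 15; x_2 ≥ 9 gives C(4,2) = 6; x_3 ≥ 8 gives C(5,2) = 10. Together 31.
No two caps can be exceeded simultaneously, so the pair terms are all 0.
By inclusion–exclusion the count is 78 − 31 + 0 = 47.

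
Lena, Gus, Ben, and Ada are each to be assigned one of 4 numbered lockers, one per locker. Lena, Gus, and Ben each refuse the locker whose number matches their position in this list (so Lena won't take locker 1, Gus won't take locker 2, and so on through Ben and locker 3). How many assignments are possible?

11

Let Aᵢ (for i ∈ {1, 2, 3}) be the placements that put person i in their forbidden locker. Any j of these fix j positions, leaving (4−j)! ways to fill the rest, and there are C(3,j) ways to pick which j.
By inclusion–exclusion, the number of valid placements is Σ_{j=0}^{3} (−1)^j C(3,j)·(4−j)!.
Computing: 24 − 18 + 6 − 1 = 11.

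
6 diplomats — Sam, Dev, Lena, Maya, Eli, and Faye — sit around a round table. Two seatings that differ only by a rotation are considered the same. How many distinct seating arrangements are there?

Around a circle, 6 distinct people have 6!/6 = (5)! = 120 rotationally distinct seatings.

120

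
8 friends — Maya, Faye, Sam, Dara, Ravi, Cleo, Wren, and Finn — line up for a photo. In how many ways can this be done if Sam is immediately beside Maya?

Place the 6 others and the Sam-Maya pair as 7 objects in a line; the pair has 2 internal arrangements.
That gives 2 × 7! = 2 × 5040 = 10080.

10080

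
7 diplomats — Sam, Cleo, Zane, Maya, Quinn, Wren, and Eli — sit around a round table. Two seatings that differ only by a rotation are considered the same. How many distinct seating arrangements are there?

Seat Sam anywhere (absorbing the rotational symmetry), then permute the other 6: (6)! = 720.

720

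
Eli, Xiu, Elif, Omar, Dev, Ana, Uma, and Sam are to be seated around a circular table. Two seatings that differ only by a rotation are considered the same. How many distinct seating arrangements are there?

Seat Eli anywhere (absorbing the rotational symmetry), then permute the other 7: (7)! = 5040.

5040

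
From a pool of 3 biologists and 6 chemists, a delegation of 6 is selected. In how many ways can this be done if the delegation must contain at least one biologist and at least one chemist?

With no constraint there are C(9,6) = 84 possible selections.
Selections missing a whole group: no biologists → C(6,6) = 1; no chemists → C(3,6) = 0.
Both groups omitted at once is impossible, so 84 − 1 = 83.

83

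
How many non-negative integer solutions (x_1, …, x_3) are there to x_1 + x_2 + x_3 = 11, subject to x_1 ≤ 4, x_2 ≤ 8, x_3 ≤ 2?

By stars and bars, unrestricted non-negative solutions to x_1+…+x_3 = 11 number C(11+2,2) = 78.
Subtract solutions that violate a single cap (substitute x_i' = x_i − (cap_i+1)): x_1 ≥ 5 gives C(8,2) = 28; x_2 ≥ 9 gives C(4,2) = 6; x_3 ≥ 3 gives C(10,2) = 45. Together 79.
Add back pairs where two caps are both exceeded: 0 + 10 + 0 = 10.
By inclusion–exclusion the count is 78 − 79 + 10 = 9.

9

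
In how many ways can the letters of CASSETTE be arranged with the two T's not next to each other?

Total arrangements of CASSETTE: 8!/(2!·2!·2!) = 5040.
Arrangements with the T's together: treat TT as one letter, giving (7)!/(2!·2!) = 1260.
Subtracting, 5040 − 1260 = 3780 arrangements keep the T's apart.

3780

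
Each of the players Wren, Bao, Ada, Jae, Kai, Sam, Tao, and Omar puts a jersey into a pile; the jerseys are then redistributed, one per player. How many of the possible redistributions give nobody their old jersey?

This is the derangement count D_8: permutations of 8 items with no fixed point.
By inclusion–exclusion this is Σ_{j=0}^{8} (−1)^j C(8,j)·(8−j)!.
Computing: 40320 − 40320 + 20160 − 6720 + 1680 − 336 + 56 − 8 + 1 = 14833.

14833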